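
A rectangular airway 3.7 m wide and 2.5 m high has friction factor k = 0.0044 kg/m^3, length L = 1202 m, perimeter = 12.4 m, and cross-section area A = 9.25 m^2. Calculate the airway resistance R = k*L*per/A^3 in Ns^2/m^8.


Compute the numerator:
k * L * per = 0.0044 * 1202 * 12.4
= 65.58112
Compute the denominator:
A^3 = 9.25^3 = 791.453125
Resistance:
R = 65.58112 / 791.453125
= 0.0829 Ns^2/m^8

0.0829 Ns^2/m^8


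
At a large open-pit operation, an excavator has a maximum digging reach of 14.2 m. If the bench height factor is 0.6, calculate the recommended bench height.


8.52 m

Bench height = reach * factor
= 14.2 * 0.6
= 8.52 m


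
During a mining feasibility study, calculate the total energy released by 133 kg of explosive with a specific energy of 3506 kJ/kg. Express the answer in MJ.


466.298 MJ

Energy = mass * specific_energy / 1000
= 133 * 3506 / 1000
= 466298 / 1000
= 466.298 MJ


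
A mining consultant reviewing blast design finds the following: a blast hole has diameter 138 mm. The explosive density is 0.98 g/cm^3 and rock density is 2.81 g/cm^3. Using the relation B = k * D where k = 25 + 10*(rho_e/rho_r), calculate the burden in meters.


First, compute k:
rho_e / rho_r = 0.98 / 2.81 = 0.3487544484
k = 25 + 10 * 0.3487544484 = 28.48754448
Then, compute burden:
B = k * D / 1000 = 28.48754448 * 138 / 1000
= 3931.281139 / 1000
= 3.9313 m

3.9313 m


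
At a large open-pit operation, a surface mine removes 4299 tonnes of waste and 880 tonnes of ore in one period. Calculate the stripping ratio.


4.8852

Stripping ratio = waste tonnage / ore tonnage
= 4299 / 880
= 4.8852


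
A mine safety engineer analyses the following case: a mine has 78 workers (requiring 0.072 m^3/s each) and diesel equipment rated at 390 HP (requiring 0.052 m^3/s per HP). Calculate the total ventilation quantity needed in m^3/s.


25.896 m^3/s

Airflow for workers:
Q_people = 78 * 0.072 = 5.616 m^3/s
Airflow for diesel equipment:
Q_diesel = 390 * 0.052 = 20.28 m^3/s
Total ventilation:
Q_total = 5.616 + 20.28
= 25.896 m^3/s


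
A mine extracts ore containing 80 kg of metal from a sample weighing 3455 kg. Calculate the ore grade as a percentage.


Ore grade = (metal mass / ore mass) * 100
= (80 / 3455) * 100
= 0.02315484805 * 100
= 2.3155%

2.3155%


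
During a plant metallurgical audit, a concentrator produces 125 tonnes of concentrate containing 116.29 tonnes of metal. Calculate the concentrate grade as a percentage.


Grade = (metal in concentrate / concentrate mass) * 100
= (116.29 / 125) * 100
= 0.93032 * 100
= 93.032%

93.032%


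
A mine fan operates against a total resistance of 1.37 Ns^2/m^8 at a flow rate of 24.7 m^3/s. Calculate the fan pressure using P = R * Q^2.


Compute Q^2:
Q^2 = 24.7^2 = 610.09
Compute pressure:
P = R * Q^2 = 1.37 * 610.09
= 835.8233 Pa

835.8233 Pa


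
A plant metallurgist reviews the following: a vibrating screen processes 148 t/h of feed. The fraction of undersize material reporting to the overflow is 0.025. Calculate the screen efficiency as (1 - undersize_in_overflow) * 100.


97.5%

Screen efficiency = (1 - fraction of undersize in overflow) * 100
= (1 - 0.025) * 100
= 0.975 * 100
= 97.5%


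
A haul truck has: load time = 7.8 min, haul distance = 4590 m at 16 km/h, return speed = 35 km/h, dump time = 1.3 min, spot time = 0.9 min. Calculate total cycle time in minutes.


35.0811 min

Convert haul speed to m/min: 16 * 1000/60 = 266.6666667 m/min
Haul time = 4590 / 266.6666667 = 17.2125 min
Convert return speed to m/min: 35 * 1000/60 = 583.3333333 m/min
Return time = 4590 / 583.3333333 = 7.868571429 min
Total cycle time:
= 7.8 + 17.2125 + 1.3 + 7.868571429 + 0.9
= 35.0811 min


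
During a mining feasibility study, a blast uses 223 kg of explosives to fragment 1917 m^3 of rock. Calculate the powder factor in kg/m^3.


0.1163 kg/m^3

Powder factor = explosive mass / rock volume
= 223 / 1917
= 0.1163 kg/m^3


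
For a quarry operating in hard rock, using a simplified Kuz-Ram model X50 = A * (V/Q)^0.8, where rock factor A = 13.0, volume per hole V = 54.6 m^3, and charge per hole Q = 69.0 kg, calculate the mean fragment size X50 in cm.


Compute V/Q:
V/Q = 54.6 / 69.0 = 0.7913043478
Raise to the power 0.8:
(V/Q)^0.8 = 0.7913043478^0.8 = 0.8292296867
Multiply by A:
X50 = 13.0 * 0.8292296867
= 10.78 cm

10.78 cm


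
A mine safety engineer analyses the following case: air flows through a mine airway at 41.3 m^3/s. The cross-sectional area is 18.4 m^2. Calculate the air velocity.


2.2446 m/s

Velocity = flow rate / cross-sectional area
= 41.3 / 18.4
= 2.2446 m/s


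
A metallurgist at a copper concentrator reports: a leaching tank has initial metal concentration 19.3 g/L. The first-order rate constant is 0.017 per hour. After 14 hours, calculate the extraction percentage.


Compute the exponent:
-k * t = -0.017 * 14 = -0.238
Remaining concentration:
C = 19.3 * exp(-0.238)
= 19.3 * 0.7882026911
= 15.21231194 g/L
Extracted = 19.3 - 15.21231194 = 4.087688062 g/L
Extraction % = 4.087688062 / 19.3 * 100
= 21.1797%

21.1797%


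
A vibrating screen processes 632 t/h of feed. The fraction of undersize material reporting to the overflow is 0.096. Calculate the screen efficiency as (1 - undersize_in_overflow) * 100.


Screen efficiency = (1 - fraction of undersize in overflow) * 100
= (1 - 0.096) * 100
= 0.904 * 100
= 90.4%

90.4%


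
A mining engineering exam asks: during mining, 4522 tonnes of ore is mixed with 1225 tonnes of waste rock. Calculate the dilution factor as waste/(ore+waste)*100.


21.3155%

Total material = ore + waste
= 4522 + 1225 = 5747 tonnes
Dilution = waste / total * 100
= 1225 / 5747 * 100
= 0.2131546894 * 100
= 21.3155%


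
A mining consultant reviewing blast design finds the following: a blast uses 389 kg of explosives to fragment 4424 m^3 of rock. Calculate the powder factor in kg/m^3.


0.0879 kg/m^3

Powder factor = explosive mass / rock volume
= 389 / 4424
= 0.0879 kg/m^3


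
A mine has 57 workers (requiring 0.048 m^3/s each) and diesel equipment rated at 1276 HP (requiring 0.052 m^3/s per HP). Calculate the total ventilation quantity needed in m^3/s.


69.088 m^3/s

Airflow for workers:
Q_people = 57 * 0.048 = 2.736 m^3/s
Airflow for diesel equipment:
Q_diesel = 1276 * 0.052 = 66.352 m^3/s
Total ventilation:
Q_total = 2.736 + 66.352
= 69.088 m^3/s


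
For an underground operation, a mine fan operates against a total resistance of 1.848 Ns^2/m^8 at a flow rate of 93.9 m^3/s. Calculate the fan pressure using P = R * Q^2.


Compute Q^2:
Q^2 = 93.9^2 = 8817.21
Compute pressure:
P = R * Q^2 = 1.848 * 8817.21
= 16294.2041 Pa

16294.2041 Pa


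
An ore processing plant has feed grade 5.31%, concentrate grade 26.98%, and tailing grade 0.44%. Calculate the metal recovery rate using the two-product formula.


Using the two-product formula:
R = 100 * c * (f - t) / (f * (c - t))
Numerator = 100 * 26.98 * (5.31 - 0.44)
= 100 * 26.98 * 4.87
= 13139.26
Denominator = 5.31 * (26.98 - 0.44)
= 5.31 * 26.54
= 140.9274
R = 13139.26 / 140.9274
= 93.2342%

93.2342%


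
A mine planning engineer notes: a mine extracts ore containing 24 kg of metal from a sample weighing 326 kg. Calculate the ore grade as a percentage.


7.362%

Ore grade = (metal mass / ore mass) * 100
= (24 / 326) * 100
= 0.0736196319 * 100
= 7.362%


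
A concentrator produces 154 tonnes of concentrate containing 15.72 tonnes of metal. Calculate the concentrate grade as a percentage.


10.2078%

Grade = (metal in concentrate / concentrate mass) * 100
= (15.72 / 154) * 100
= 0.1020779221 * 100
= 10.2078%


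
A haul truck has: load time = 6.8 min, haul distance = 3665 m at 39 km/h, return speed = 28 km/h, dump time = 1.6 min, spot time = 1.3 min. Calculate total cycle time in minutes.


Convert haul speed to m/min: 39 * 1000/60 = 650 m/min
Haul time = 3665 / 650 = 5.638461538 min
Convert return speed to m/min: 28 * 1000/60 = 466.6666667 m/min
Return time = 3665 / 466.6666667 = 7.853571429 min
Total cycle time:
= 6.8 + 5.638461538 + 1.6 + 7.853571429 + 1.3
= 23.192 min

23.192 min


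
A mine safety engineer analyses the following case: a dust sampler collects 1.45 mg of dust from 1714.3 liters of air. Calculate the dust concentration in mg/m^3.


Convert liters to m^3: 1 m^3 = 1000 L
Concentration = mass / volume * 1000
= 1.45 / 1714.3 * 1000
= 0.0008458262848 * 1000
= 0.8458 mg/m^3

0.8458 mg/m^3


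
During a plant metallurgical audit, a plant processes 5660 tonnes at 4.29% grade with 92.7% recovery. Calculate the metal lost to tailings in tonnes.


Total metal in feed:
= 5660 * 4.29 / 100 = 242.814 tonnes
Metal recovered:
= 242.814 * 92.7 / 100 = 225.088578 tonnes
Metal lost to tailings:
= 242.814 - 225.088578
= 17.7254 tonnes

17.7254 tonnes


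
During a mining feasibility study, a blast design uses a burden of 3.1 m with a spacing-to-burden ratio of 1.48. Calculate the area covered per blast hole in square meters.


First, find the spacing:
Spacing = burden * ratio = 3.1 * 1.48
= 4.588 m
Then, calculate the area:
Area = burden * spacing = 3.1 * 4.588
= 14.2228 m^2

14.2228 m^2


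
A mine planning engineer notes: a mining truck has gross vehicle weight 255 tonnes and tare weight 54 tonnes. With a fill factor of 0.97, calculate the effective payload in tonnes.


Maximum payload = gross - tare
= 255 - 54 = 201 tonnes
Effective payload = max payload * fill factor
= 201 * 0.97
= 194.97 tonnes

194.97 tonnes


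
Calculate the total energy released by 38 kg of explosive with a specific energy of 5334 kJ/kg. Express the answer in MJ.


202.692 MJ

Energy = mass * specific_energy / 1000
= 38 * 5334 / 1000
= 202692 / 1000
= 202.692 MJ


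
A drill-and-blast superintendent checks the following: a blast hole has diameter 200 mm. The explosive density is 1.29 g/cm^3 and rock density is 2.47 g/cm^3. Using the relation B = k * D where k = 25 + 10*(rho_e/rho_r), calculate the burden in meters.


First, compute k:
rho_e / rho_r = 1.29 / 2.47 = 0.5222672065
k = 25 + 10 * 0.5222672065 = 30.22267206
Then, compute burden:
B = k * D / 1000 = 30.22267206 * 200 / 1000
= 6044.534413 / 1000
= 6.0445 m

6.0445 m


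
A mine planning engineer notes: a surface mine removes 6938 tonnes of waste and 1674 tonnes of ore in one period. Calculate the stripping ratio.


Stripping ratio = waste tonnage / ore tonnage
= 6938 / 1674
= 4.1446

4.1446


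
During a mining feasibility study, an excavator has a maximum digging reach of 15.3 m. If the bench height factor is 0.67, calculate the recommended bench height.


10.251 m

Bench height = reach * factor
= 15.3 * 0.67
= 10.251 m


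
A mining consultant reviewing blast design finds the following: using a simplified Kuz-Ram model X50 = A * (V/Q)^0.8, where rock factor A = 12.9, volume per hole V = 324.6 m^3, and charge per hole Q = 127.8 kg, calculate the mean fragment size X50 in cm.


27.1922 cm

Compute V/Q:
V/Q = 324.6 / 127.8 = 2.539906103
Raise to the power 0.8:
(V/Q)^0.8 = 2.539906103^0.8 = 2.107920024
Multiply by A:
X50 = 12.9 * 2.107920024
= 27.1922 cm


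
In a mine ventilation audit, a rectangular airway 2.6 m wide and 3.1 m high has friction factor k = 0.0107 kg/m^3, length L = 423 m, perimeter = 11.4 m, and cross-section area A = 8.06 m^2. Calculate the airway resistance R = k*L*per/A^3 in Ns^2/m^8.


Compute the numerator:
k * L * per = 0.0107 * 423 * 11.4
= 51.59754
Compute the denominator:
A^3 = 8.06^3 = 523.606616
Resistance:
R = 51.59754 / 523.606616
= 0.0985 Ns^2/m^8

0.0985 Ns^2/m^8


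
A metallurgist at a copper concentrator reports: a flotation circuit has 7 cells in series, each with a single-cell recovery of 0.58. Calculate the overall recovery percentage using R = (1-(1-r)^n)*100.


99.7695%

Complement of single-cell recovery:
1 - r = 1 - 0.58 = 0.42
Raise to power n:
(1 - r)^7 = 0.42^7 = 0.002305393332
Overall recovery:
R = (1 - 0.002305393332) * 100
= 99.7695%


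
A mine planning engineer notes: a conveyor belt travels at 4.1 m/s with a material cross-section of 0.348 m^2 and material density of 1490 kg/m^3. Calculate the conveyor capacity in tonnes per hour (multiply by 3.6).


Volumetric flow = speed * area
= 4.1 * 0.348 = 1.4268 m^3/s
Mass flow = volumetric * density
= 1.4268 * 1490 = 2125.932 kg/s
Convert to t/h: multiply by 3.6
Capacity = 2125.932 * 3.6
= 7653.3552 t/h

7653.3552 t/h


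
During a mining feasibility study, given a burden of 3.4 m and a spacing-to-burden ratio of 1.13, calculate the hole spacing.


Spacing = burden * ratio
= 3.4 * 1.13
= 3.842 m

3.842 m


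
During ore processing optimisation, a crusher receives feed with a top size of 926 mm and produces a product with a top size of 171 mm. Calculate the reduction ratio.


Reduction ratio = feed size / product size
= 926 / 171
= 5.4152

5.4152


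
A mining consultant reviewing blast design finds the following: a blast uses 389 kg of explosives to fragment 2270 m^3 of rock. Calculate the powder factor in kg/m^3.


Powder factor = explosive mass / rock volume
= 389 / 2270
= 0.1714 kg/m^3

0.1714 kg/m^3


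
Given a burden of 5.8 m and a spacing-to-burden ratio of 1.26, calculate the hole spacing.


Spacing = burden * ratio
= 5.8 * 1.26
= 7.308 m

7.308 m


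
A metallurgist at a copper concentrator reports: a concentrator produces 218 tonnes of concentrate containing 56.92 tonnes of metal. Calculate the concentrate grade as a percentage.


26.1101%

Grade = (metal in concentrate / concentrate mass) * 100
= (56.92 / 218) * 100
= 0.2611009174 * 100
= 26.1101%


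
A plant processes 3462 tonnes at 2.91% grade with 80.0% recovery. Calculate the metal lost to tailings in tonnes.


20.1488 tonnes

Total metal in feed:
= 3462 * 2.91 / 100 = 100.7442 tonnes
Metal recovered:
= 100.7442 * 80.0 / 100 = 80.59536 tonnes
Metal lost to tailings:
= 100.7442 - 80.59536
= 20.1488 tonnes


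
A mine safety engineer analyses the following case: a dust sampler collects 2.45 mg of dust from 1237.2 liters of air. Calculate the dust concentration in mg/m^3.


1.9803 mg/m^3

Convert liters to m^3: 1 m^3 = 1000 L
Concentration = mass / volume * 1000
= 2.45 / 1237.2 * 1000
= 0.001980278047 * 1000
= 1.9803 mg/m^3


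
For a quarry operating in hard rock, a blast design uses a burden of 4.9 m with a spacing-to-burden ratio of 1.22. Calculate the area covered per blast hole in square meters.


First, find the spacing:
Spacing = burden * ratio = 4.9 * 1.22
= 5.978 m
Then, calculate the area:
Area = burden * spacing = 4.9 * 5.978
= 29.2922 m^2

29.2922 m^2


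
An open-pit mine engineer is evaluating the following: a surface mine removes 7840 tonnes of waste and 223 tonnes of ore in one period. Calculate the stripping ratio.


35.157

Stripping ratio = waste tonnage / ore tonnage
= 7840 / 223
= 35.157


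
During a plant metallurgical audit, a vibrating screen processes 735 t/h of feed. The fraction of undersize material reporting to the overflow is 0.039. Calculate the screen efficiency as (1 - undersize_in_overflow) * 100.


Screen efficiency = (1 - fraction of undersize in overflow) * 100
= (1 - 0.039) * 100
= 0.961 * 100
= 96.1%

96.1%


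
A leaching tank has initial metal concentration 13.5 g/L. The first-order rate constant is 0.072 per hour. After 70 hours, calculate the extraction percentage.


Compute the exponent:
-k * t = -0.072 * 70 = -5.04
Remaining concentration:
C = 13.5 * exp(-5.04)
= 13.5 * 0.006473748318
= 0.0873956023 g/L
Extracted = 13.5 - 0.0873956023 = 13.4126044 g/L
Extraction % = 13.4126044 / 13.5 * 100
= 99.3526%

99.3526%


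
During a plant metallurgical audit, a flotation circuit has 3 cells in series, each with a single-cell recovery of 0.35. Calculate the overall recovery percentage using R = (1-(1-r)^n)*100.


Complement of single-cell recovery:
1 - r = 1 - 0.35 = 0.65
Raise to power n:
(1 - r)^3 = 0.65^3 = 0.274625
Overall recovery:
R = (1 - 0.274625) * 100
= 72.5375%

72.5375%


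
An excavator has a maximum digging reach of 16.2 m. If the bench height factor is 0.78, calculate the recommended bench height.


Bench height = reach * factor
= 16.2 * 0.78
= 12.636 m

12.636 m


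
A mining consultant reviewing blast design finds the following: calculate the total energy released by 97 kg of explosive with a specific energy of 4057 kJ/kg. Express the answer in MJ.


393.529 MJ

Energy = mass * specific_energy / 1000
= 97 * 4057 / 1000
= 393529 / 1000
= 393.529 MJ


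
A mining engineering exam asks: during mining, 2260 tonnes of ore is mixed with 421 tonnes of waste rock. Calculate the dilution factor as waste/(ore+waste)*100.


15.7031%

Total material = ore + waste
= 2260 + 421 = 2681 tonnes
Dilution = waste / total * 100
= 421 / 2681 * 100
= 0.1570309586 * 100
= 15.7031%


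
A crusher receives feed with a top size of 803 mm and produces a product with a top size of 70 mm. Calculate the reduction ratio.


11.4714

Reduction ratio = feed size / product size
= 803 / 70
= 11.4714


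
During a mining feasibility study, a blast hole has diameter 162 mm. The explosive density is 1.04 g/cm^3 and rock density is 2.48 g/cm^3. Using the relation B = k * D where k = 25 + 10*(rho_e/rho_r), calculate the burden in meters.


First, compute k:
rho_e / rho_r = 1.04 / 2.48 = 0.4193548387
k = 25 + 10 * 0.4193548387 = 29.19354839
Then, compute burden:
B = k * D / 1000 = 29.19354839 * 162 / 1000
= 4729.354839 / 1000
= 4.7294 m

4.7294 m


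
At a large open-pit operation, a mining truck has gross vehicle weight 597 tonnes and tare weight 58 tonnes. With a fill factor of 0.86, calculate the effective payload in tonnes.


463.54 tonnes

Maximum payload = gross - tare
= 597 - 58 = 539 tonnes
Effective payload = max payload * fill factor
= 539 * 0.86
= 463.54 tonnes


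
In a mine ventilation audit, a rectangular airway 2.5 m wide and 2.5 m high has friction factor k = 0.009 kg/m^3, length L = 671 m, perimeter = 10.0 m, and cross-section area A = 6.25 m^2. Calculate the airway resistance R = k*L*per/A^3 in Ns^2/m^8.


0.2474 Ns^2/m^8

Compute the numerator:
k * L * per = 0.009 * 671 * 10.0
= 60.39
Compute the denominator:
A^3 = 6.25^3 = 244.140625
Resistance:
R = 60.39 / 244.140625
= 0.2474 Ns^2/m^8


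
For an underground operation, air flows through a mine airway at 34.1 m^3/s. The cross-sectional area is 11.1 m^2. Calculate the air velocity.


Velocity = flow rate / cross-sectional area
= 34.1 / 11.1
= 3.0721 m/s

3.0721 m/s


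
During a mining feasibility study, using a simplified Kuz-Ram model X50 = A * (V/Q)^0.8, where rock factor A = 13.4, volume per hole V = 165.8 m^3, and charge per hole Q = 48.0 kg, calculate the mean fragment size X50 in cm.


Compute V/Q:
V/Q = 165.8 / 48.0 = 3.454166667
Raise to the power 0.8:
(V/Q)^0.8 = 3.454166667^0.8 = 2.695719071
Multiply by A:
X50 = 13.4 * 2.695719071
= 36.1226 cm

36.1226 cm


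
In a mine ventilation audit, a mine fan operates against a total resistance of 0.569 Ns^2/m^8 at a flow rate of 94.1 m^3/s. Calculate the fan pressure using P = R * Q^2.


Compute Q^2:
Q^2 = 94.1^2 = 8854.81
Compute pressure:
P = R * Q^2 = 0.569 * 8854.81
= 5038.3869 Pa

5038.3869 Pa


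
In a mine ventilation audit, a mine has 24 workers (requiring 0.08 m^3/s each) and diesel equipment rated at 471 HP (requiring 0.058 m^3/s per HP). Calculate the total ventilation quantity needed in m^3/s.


Airflow for workers:
Q_people = 24 * 0.08 = 1.92 m^3/s
Airflow for diesel equipment:
Q_diesel = 471 * 0.058 = 27.318 m^3/s
Total ventilation:
Q_total = 1.92 + 27.318
= 29.238 m^3/s

29.238 m^3/s


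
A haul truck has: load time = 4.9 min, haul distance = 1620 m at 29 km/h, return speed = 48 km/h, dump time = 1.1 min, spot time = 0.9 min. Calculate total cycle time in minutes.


Convert haul speed to m/min: 29 * 1000/60 = 483.3333333 m/min
Haul time = 1620 / 483.3333333 = 3.351724138 min
Convert return speed to m/min: 48 * 1000/60 = 800 m/min
Return time = 1620 / 800 = 2.025 min
Total cycle time:
= 4.9 + 3.351724138 + 1.1 + 2.025 + 0.9
= 12.2767 min

12.2767 min


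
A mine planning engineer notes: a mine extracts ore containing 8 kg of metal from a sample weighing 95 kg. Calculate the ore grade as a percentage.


Ore grade = (metal mass / ore mass) * 100
= (8 / 95) * 100
= 0.08421052632 * 100
= 8.4211%

8.4211%


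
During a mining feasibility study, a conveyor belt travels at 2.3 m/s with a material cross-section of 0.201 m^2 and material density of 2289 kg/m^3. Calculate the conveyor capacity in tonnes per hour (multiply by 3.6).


3809.5369 t/h

Volumetric flow = speed * area
= 2.3 * 0.201 = 0.4623 m^3/s
Mass flow = volumetric * density
= 0.4623 * 2289 = 1058.2047 kg/s
Convert to t/h: multiply by 3.6
Capacity = 1058.2047 * 3.6
= 3809.5369 t/h


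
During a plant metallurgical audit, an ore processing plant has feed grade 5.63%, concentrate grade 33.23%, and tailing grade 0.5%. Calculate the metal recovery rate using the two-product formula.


Using the two-product formula:
R = 100 * c * (f - t) / (f * (c - t))
Numerator = 100 * 33.23 * (5.63 - 0.5)
= 100 * 33.23 * 5.13
= 17046.99
Denominator = 5.63 * (33.23 - 0.5)
= 5.63 * 32.73
= 184.2699
R = 17046.99 / 184.2699
= 92.511%

92.511%


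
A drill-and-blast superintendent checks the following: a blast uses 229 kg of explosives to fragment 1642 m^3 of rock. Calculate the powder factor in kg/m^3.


Powder factor = explosive mass / rock volume
= 229 / 1642
= 0.1395 kg/m^3

0.1395 kg/m^3


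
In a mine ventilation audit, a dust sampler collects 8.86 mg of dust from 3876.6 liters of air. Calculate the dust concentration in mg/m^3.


Convert liters to m^3: 1 m^3 = 1000 L
Concentration = mass / volume * 1000
= 8.86 / 3876.6 * 1000
= 0.002285507919 * 1000
= 2.2855 mg/m^3

2.2855 mg/m^3


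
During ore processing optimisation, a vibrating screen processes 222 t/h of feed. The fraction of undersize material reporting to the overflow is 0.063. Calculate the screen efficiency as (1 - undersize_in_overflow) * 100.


Screen efficiency = (1 - fraction of undersize in overflow) * 100
= (1 - 0.063) * 100
= 0.937 * 100
= 93.7%

93.7%


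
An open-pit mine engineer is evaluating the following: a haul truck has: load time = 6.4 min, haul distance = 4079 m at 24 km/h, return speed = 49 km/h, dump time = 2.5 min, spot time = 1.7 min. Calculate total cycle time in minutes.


Convert haul speed to m/min: 24 * 1000/60 = 400 m/min
Haul time = 4079 / 400 = 10.1975 min
Convert return speed to m/min: 49 * 1000/60 = 816.6666667 m/min
Return time = 4079 / 816.6666667 = 4.994693878 min
Total cycle time:
= 6.4 + 10.1975 + 2.5 + 4.994693878 + 1.7
= 25.7922 min

25.7922 min


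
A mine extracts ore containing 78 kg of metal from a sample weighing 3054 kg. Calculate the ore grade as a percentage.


2.554%

Ore grade = (metal mass / ore mass) * 100
= (78 / 3054) * 100
= 0.02554027505 * 100
= 2.554%


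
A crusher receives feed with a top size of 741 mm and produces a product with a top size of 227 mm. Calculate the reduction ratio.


Reduction ratio = feed size / product size
= 741 / 227
= 3.2643

3.2643


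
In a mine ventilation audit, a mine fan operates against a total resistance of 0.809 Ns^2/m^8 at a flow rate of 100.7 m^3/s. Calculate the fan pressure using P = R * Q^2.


8203.6564 Pa

Compute Q^2:
Q^2 = 100.7^2 = 10140.49
Compute pressure:
P = R * Q^2 = 0.809 * 10140.49
= 8203.6564 Pa


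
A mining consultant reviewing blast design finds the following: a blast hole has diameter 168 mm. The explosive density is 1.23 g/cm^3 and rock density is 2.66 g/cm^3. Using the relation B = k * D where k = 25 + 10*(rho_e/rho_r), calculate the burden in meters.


First, compute k:
rho_e / rho_r = 1.23 / 2.66 = 0.462406015
k = 25 + 10 * 0.462406015 = 29.62406015
Then, compute burden:
B = k * D / 1000 = 29.62406015 * 168 / 1000
= 4976.842105 / 1000
= 4.9768 m

4.9768 m


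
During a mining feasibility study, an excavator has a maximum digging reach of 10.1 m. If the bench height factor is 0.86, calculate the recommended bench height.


Bench height = reach * factor
= 10.1 * 0.86
= 8.686 m

8.686 m


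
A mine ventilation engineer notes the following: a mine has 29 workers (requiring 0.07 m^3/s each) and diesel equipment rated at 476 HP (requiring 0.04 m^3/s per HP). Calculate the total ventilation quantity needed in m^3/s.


21.07 m^3/s

Airflow for workers:
Q_people = 29 * 0.07 = 2.03 m^3/s
Airflow for diesel equipment:
Q_diesel = 476 * 0.04 = 19.04 m^3/s
Total ventilation:
Q_total = 2.03 + 19.04
= 21.07 m^3/s


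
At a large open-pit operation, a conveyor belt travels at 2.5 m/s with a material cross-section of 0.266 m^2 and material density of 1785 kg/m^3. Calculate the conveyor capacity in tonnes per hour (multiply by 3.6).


4273.29 t/h

Volumetric flow = speed * area
= 2.5 * 0.266 = 0.665 m^3/s
Mass flow = volumetric * density
= 0.665 * 1785 = 1187.025 kg/s
Convert to t/h: multiply by 3.6
Capacity = 1187.025 * 3.6
= 4273.29 t/h


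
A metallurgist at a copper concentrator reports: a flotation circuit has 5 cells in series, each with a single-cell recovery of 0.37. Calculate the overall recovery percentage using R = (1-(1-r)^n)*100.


90.0756%

Complement of single-cell recovery:
1 - r = 1 - 0.37 = 0.63
Raise to power n:
(1 - r)^5 = 0.63^5 = 0.0992436543
Overall recovery:
R = (1 - 0.0992436543) * 100
= 90.0756%


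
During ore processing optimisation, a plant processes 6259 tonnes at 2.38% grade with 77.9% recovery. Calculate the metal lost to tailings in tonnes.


32.9211 tonnes

Total metal in feed:
= 6259 * 2.38 / 100 = 148.9642 tonnes
Metal recovered:
= 148.9642 * 77.9 / 100 = 116.0431118 tonnes
Metal lost to tailings:
= 148.9642 - 116.0431118
= 32.9211 tonnes


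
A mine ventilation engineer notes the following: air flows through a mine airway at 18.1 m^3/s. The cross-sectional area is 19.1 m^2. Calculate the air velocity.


Velocity = flow rate / cross-sectional area
= 18.1 / 19.1
= 0.9476 m/s

0.9476 m/s


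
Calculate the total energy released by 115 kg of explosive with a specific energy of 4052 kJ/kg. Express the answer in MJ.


465.98 MJ

Energy = mass * specific_energy / 1000
= 115 * 4052 / 1000
= 465980 / 1000
= 465.98 MJ


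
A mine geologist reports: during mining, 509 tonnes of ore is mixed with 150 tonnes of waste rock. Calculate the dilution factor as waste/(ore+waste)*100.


22.7618%

Total material = ore + waste
= 509 + 150 = 659 tonnes
Dilution = waste / total * 100
= 150 / 659 * 100
= 0.2276176024 * 100
= 22.7618%


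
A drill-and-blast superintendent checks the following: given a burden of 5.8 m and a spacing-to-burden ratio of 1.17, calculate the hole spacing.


Spacing = burden * ratio
= 5.8 * 1.17
= 6.786 m

6.786 m


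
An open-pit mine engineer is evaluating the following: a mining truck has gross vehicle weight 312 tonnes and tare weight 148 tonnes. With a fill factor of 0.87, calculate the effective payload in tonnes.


142.68 tonnes

Maximum payload = gross - tare
= 312 - 148 = 164 tonnes
Effective payload = max payload * fill factor
= 164 * 0.87
= 142.68 tonnes


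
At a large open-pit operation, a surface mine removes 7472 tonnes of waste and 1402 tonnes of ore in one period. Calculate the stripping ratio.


Stripping ratio = waste tonnage / ore tonnage
= 7472 / 1402
= 5.3295

5.3295


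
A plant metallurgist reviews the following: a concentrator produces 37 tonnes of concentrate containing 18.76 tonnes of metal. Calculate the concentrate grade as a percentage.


Grade = (metal in concentrate / concentrate mass) * 100
= (18.76 / 37) * 100
= 0.507027027 * 100
= 50.7027%

50.7027%


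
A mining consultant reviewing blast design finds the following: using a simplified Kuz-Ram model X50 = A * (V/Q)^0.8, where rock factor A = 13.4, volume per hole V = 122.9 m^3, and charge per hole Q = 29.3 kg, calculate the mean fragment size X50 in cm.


42.1941 cm

Compute V/Q:
V/Q = 122.9 / 29.3 = 4.194539249
Raise to the power 0.8:
(V/Q)^0.8 = 4.194539249^0.8 = 3.148816917
Multiply by A:
X50 = 13.4 * 3.148816917
= 42.1941 cm


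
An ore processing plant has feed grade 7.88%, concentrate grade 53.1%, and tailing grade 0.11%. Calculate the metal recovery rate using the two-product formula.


98.8087%

Using the two-product formula:
R = 100 * c * (f - t) / (f * (c - t))
Numerator = 100 * 53.1 * (7.88 - 0.11)
= 100 * 53.1 * 7.77
= 41258.7
Denominator = 7.88 * (53.1 - 0.11)
= 7.88 * 52.99
= 417.5612
R = 41258.7 / 417.5612
= 98.8087%


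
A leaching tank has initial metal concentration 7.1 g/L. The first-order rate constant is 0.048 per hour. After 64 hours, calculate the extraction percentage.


Compute the exponent:
-k * t = -0.048 * 64 = -3.072
Remaining concentration:
C = 7.1 * exp(-3.072)
= 7.1 * 0.04632840533
= 0.3289316778 g/L
Extracted = 7.1 - 0.3289316778 = 6.771068322 g/L
Extraction % = 6.771068322 / 7.1 * 100
= 95.3672%

95.3672%


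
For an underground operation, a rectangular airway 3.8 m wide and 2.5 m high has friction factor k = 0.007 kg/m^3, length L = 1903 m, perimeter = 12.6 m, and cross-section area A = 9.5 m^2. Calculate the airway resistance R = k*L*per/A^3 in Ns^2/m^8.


Compute the numerator:
k * L * per = 0.007 * 1903 * 12.6
= 167.8446
Compute the denominator:
A^3 = 9.5^3 = 857.375
Resistance:
R = 167.8446 / 857.375
= 0.1958 Ns^2/m^8

0.1958 Ns^2/m^8


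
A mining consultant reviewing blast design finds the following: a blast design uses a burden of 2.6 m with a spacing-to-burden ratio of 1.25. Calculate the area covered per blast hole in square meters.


First, find the spacing:
Spacing = burden * ratio = 2.6 * 1.25
= 3.25 m
Then, calculate the area:
Area = burden * spacing = 2.6 * 3.25
= 8.45 m^2

8.45 m^2


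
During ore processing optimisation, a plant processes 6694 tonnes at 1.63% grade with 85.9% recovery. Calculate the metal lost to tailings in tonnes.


Total metal in feed:
= 6694 * 1.63 / 100 = 109.1122 tonnes
Metal recovered:
= 109.1122 * 85.9 / 100 = 93.7273798 tonnes
Metal lost to tailings:
= 109.1122 - 93.7273798
= 15.3848 tonnes

15.3848 tonnes


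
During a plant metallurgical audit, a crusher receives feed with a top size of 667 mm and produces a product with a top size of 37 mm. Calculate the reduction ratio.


18.027

Reduction ratio = feed size / product size
= 667 / 37
= 18.027


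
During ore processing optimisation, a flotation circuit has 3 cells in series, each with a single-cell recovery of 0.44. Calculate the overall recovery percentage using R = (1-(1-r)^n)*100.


82.4384%

Complement of single-cell recovery:
1 - r = 1 - 0.44 = 0.56
Raise to power n:
(1 - r)^3 = 0.56^3 = 0.175616
Overall recovery:
R = (1 - 0.175616) * 100
= 82.4384%


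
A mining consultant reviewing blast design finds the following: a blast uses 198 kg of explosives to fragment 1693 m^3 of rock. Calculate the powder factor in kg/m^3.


Powder factor = explosive mass / rock volume
= 198 / 1693
= 0.117 kg/m^3

0.117 kg/m^3


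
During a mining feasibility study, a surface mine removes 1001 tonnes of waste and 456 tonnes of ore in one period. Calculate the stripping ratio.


2.1952

Stripping ratio = waste tonnage / ore tonnage
= 1001 / 456
= 2.1952


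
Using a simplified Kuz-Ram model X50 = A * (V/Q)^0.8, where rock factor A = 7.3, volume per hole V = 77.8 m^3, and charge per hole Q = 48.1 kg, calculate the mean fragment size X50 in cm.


10.7248 cm

Compute V/Q:
V/Q = 77.8 / 48.1 = 1.617463617
Raise to the power 0.8:
(V/Q)^0.8 = 1.617463617^0.8 = 1.469154997
Multiply by A:
X50 = 7.3 * 1.469154997
= 10.7248 cm


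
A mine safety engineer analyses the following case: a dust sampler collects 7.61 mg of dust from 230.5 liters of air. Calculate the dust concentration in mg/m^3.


Convert liters to m^3: 1 m^3 = 1000 L
Concentration = mass / volume * 1000
= 7.61 / 230.5 * 1000
= 0.03301518438 * 1000
= 33.0152 mg/m^3

33.0152 mg/m^3


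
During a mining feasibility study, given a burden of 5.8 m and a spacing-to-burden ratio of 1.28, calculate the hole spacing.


Spacing = burden * ratio
= 5.8 * 1.28
= 7.424 m

7.424 m


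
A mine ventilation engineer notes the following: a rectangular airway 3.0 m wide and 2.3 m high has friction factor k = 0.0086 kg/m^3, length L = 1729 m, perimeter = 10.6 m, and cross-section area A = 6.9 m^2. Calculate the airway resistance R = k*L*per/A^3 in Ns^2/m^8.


Compute the numerator:
k * L * per = 0.0086 * 1729 * 10.6
= 157.61564
Compute the denominator:
A^3 = 6.9^3 = 328.509
Resistance:
R = 157.61564 / 328.509
= 0.4798 Ns^2/m^8

0.4798 Ns^2/m^8


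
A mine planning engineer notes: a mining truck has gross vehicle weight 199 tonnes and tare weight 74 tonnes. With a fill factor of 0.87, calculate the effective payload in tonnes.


108.75 tonnes

Maximum payload = gross - tare
= 199 - 74 = 125 tonnes
Effective payload = max payload * fill factor
= 125 * 0.87
= 108.75 tonnes


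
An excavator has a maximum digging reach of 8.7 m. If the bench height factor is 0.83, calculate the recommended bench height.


7.221 m

Bench height = reach * factor
= 8.7 * 0.83
= 7.221 m


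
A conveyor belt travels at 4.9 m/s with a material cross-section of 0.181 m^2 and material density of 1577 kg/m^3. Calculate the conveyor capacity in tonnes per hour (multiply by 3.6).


Volumetric flow = speed * area
= 4.9 * 0.181 = 0.8869 m^3/s
Mass flow = volumetric * density
= 0.8869 * 1577 = 1398.6413 kg/s
Convert to t/h: multiply by 3.6
Capacity = 1398.6413 * 3.6
= 5035.1087 t/h

5035.1087 t/h


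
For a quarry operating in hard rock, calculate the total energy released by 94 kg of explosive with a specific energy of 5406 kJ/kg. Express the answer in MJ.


508.164 MJ

Energy = mass * specific_energy / 1000
= 94 * 5406 / 1000
= 508164 / 1000
= 508.164 MJ


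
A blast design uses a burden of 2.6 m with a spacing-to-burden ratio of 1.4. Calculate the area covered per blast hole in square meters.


First, find the spacing:
Spacing = burden * ratio = 2.6 * 1.4
= 3.64 m
Then, calculate the area:
Area = burden * spacing = 2.6 * 3.64
= 9.464 m^2

9.464 m^2


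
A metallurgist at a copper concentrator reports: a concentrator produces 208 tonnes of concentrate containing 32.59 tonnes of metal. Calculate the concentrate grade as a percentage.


15.6683%

Grade = (metal in concentrate / concentrate mass) * 100
= (32.59 / 208) * 100
= 0.1566826923 * 100
= 15.6683%


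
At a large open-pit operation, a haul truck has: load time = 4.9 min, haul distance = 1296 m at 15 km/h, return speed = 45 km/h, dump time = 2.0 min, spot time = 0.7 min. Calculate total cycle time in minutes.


Convert haul speed to m/min: 15 * 1000/60 = 250 m/min
Haul time = 1296 / 250 = 5.184 min
Convert return speed to m/min: 45 * 1000/60 = 750 m/min
Return time = 1296 / 750 = 1.728 min
Total cycle time:
= 4.9 + 5.184 + 2.0 + 1.728 + 0.7
= 14.512 min

14.512 min


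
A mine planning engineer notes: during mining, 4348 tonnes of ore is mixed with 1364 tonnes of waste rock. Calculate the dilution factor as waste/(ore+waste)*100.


Total material = ore + waste
= 4348 + 1364 = 5712 tonnes
Dilution = waste / total * 100
= 1364 / 5712 * 100
= 0.2387955182 * 100
= 23.8796%

23.8796%


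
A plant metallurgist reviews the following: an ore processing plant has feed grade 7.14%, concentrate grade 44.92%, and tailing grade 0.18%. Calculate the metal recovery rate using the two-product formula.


Using the two-product formula:
R = 100 * c * (f - t) / (f * (c - t))
Numerator = 100 * 44.92 * (7.14 - 0.18)
= 100 * 44.92 * 6.96
= 31264.32
Denominator = 7.14 * (44.92 - 0.18)
= 7.14 * 44.74
= 319.4436
R = 31264.32 / 319.4436
= 97.8712%

97.8712%


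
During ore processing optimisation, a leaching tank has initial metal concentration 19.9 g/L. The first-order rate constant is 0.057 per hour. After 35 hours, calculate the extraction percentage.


86.3986%

Compute the exponent:
-k * t = -0.057 * 35 = -1.995
Remaining concentration:
C = 19.9 * exp(-1.995)
= 19.9 * 0.1360136542
= 2.706671718 g/L
Extracted = 19.9 - 2.706671718 = 17.19332828 g/L
Extraction % = 17.19332828 / 19.9 * 100
= 86.3986%


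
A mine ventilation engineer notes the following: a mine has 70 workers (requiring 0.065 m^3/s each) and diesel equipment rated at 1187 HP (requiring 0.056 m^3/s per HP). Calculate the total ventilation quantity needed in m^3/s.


Airflow for workers:
Q_people = 70 * 0.065 = 4.55 m^3/s
Airflow for diesel equipment:
Q_diesel = 1187 * 0.056 = 66.472 m^3/s
Total ventilation:
Q_total = 4.55 + 66.472
= 71.022 m^3/s

71.022 m^3/s


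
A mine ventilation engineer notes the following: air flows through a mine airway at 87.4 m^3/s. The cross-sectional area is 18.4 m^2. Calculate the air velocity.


4.75 m/s

Velocity = flow rate / cross-sectional area
= 87.4 / 18.4
= 4.75 m/s


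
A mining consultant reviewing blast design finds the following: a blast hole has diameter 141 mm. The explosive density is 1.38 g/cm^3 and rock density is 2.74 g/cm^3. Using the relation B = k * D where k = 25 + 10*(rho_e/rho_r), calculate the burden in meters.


First, compute k:
rho_e / rho_r = 1.38 / 2.74 = 0.503649635
k = 25 + 10 * 0.503649635 = 30.03649635
Then, compute burden:
B = k * D / 1000 = 30.03649635 * 141 / 1000
= 4235.145985 / 1000
= 4.2351 m

4.2351 m


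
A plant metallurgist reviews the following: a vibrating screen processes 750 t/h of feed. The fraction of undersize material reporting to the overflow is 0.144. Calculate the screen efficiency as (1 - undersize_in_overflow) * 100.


Screen efficiency = (1 - fraction of undersize in overflow) * 100
= (1 - 0.144) * 100
= 0.856 * 100
= 85.6%

85.6%


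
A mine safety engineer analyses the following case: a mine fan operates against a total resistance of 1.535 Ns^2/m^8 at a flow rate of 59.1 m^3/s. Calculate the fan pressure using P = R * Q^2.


5361.4634 Pa

Compute Q^2:
Q^2 = 59.1^2 = 3492.81
Compute pressure:
P = R * Q^2 = 1.535 * 3492.81
= 5361.4634 Pa


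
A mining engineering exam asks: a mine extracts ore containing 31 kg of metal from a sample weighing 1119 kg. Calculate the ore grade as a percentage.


2.7703%

Ore grade = (metal mass / ore mass) * 100
= (31 / 1119) * 100
= 0.02770330652 * 100
= 2.7703%


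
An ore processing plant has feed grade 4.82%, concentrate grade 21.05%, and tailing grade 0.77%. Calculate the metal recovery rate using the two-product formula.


Using the two-product formula:
R = 100 * c * (f - t) / (f * (c - t))
Numerator = 100 * 21.05 * (4.82 - 0.77)
= 100 * 21.05 * 4.05
= 8525.25
Denominator = 4.82 * (21.05 - 0.77)
= 4.82 * 20.28
= 97.7496
R = 8525.25 / 97.7496
= 87.2152%

87.2152%


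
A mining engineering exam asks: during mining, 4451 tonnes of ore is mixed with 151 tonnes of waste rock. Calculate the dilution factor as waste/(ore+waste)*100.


3.2812%

Total material = ore + waste
= 4451 + 151 = 4602 tonnes
Dilution = waste / total * 100
= 151 / 4602 * 100
= 0.03281182095 * 100
= 3.2812%


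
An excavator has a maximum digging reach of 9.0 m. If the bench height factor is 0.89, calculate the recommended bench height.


Bench height = reach * factor
= 9.0 * 0.89
= 8.01 m

8.01 m


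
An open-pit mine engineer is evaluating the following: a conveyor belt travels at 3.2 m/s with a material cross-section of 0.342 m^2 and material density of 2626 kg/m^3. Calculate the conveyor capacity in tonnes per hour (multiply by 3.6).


Volumetric flow = speed * area
= 3.2 * 0.342 = 1.0944 m^3/s
Mass flow = volumetric * density
= 1.0944 * 2626 = 2873.8944 kg/s
Convert to t/h: multiply by 3.6
Capacity = 2873.8944 * 3.6
= 10346.0198 t/h

10346.0198 t/h


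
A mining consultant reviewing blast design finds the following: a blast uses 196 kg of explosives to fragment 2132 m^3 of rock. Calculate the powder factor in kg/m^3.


0.0919 kg/m^3

Powder factor = explosive mass / rock volume
= 196 / 2132
= 0.0919 kg/m^3
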